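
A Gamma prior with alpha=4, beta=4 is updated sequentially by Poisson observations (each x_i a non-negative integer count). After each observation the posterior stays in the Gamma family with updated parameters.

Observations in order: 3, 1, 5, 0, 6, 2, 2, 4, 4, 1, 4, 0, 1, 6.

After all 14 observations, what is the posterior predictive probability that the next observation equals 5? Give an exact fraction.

obs 1: x=3 → posterior Gamma(7, 5)
obs 2: x=1 → posterior Gamma(8, 6)
obs 3: x=5 → posterior Gamma(13, 7)
obs 4: x=0 → posterior Gamma(13, 8)
obs 5: x=6 → posterior Gamma(19, 9)
obs 6: x=2 → posterior Gamma(21, 10)
obs 7: x=2 → posterior Gamma(23, 11)
obs 8: x=4 → posterior Gamma(27, 12)
obs 9: x=4 → posterior Gamma(31, 13)
obs 10: x=1 → posterior Gamma(32, 14)
obs 11: x=4 → posterior Gamma(36, 15)
obs 12: x=0 → posterior Gamma(36, 16)
obs 13: x=1 → posterior Gamma(37, 17)
obs 14: x=6 → posterior Gamma(43, 18)

1453870782335861423862949166703501058655582676196569800245248/23997878253756106444997335735942416102218125380085922630082241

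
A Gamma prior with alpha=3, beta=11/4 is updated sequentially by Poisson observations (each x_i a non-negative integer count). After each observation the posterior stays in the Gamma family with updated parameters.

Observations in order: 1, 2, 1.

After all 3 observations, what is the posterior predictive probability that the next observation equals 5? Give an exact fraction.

obs 1: x=1 → posterior Gamma(4, 15/4)
obs 2: x=2 → posterior Gamma(6, 19/4)
obs 3: x=1 → posterior Gamma(7, 23/4)

536927353690112/50031545098999707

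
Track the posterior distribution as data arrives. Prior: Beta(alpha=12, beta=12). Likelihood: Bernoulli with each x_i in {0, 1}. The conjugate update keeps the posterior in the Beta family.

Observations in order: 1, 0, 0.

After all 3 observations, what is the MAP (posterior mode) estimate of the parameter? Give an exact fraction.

obs 1: x=1 → posterior Beta(13, 12)
obs 2: x=0 → posterior Beta(13, 13)
obs 3: x=0 → posterior Beta(13, 14)

12/25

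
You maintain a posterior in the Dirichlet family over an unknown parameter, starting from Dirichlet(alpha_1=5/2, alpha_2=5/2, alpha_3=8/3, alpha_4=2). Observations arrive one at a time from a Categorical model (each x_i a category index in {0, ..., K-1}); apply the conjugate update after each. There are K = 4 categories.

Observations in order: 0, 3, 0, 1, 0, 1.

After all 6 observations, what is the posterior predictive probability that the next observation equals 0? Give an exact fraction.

obs 1: x=0 → posterior Dirichlet(7/2, 5/2, 8/3, 2)
obs 2: x=3 → posterior Dirichlet(7/2, 5/2, 8/3, 3)
obs 3: x=0 → posterior Dirichlet(9/2, 5/2, 8/3, 3)
obs 4: x=1 → posterior Dirichlet(9/2, 7/2, 8/3, 3)
obs 5: x=0 → posterior Dirichlet(11/2, 7/2, 8/3, 3)
obs 6: x=1 → posterior Dirichlet(11/2, 9/2, 8/3, 3)

33/94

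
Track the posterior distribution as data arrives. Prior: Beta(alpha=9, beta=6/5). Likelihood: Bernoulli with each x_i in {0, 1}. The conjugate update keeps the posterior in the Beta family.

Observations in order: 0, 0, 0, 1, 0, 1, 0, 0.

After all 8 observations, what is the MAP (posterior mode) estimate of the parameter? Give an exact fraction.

obs 1: x=0 → posterior Beta(9, 11/5)
obs 2: x=0 → posterior Beta(9, 16/5)
obs 3: x=0 → posterior Beta(9, 21/5)
obs 4: x=1 → posterior Beta(10, 21/5)
obs 5: x=0 → posterior Beta(10, 26/5)
obs 6: x=1 → posterior Beta(11, 26/5)
obs 7: x=0 → posterior Beta(11, 31/5)
obs 8: x=0 → posterior Beta(11, 36/5)

50/81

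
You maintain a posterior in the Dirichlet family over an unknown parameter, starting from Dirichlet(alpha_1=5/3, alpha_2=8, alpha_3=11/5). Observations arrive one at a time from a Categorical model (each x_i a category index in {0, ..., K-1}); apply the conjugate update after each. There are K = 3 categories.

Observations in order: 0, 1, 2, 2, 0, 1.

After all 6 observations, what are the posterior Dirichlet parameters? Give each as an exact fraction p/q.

alpha_1=11/3, alpha_2=10, alpha_3=21/5

obs 1: x=0 → posterior Dirichlet(8/3, 8, 11/5)
obs 2: x=1 → posterior Dirichlet(8/3, 9, 11/5)
obs 3: x=2 → posterior Dirichlet(8/3, 9, 16/5)
obs 4: x=2 → posterior Dirichlet(8/3, 9, 21/5)
obs 5: x=0 → posterior Dirichlet(11/3, 9, 21/5)
obs 6: x=1 → posterior Dirichlet(11/3, 10, 21/5)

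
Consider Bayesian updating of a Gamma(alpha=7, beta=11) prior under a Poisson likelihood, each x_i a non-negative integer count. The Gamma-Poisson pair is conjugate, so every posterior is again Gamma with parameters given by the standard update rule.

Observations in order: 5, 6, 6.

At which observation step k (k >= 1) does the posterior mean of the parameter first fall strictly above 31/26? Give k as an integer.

obs 1: x=5 → posterior Gamma(12, 12)
obs 2: x=6 → posterior Gamma(18, 13)
obs 3: x=6 → posterior Gamma(24, 14)

k = 2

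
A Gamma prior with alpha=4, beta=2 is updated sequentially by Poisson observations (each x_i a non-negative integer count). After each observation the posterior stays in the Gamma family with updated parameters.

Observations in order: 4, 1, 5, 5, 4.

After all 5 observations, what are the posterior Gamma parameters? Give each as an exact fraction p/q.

obs 1: x=4 → posterior Gamma(8, 3)
obs 2: x=1 → posterior Gamma(9, 4)
obs 3: x=5 → posterior Gamma(14, 5)
obs 4: x=5 → posterior Gamma(19, 6)
obs 5: x=4 → posterior Gamma(23, 7)

alpha=23, beta=7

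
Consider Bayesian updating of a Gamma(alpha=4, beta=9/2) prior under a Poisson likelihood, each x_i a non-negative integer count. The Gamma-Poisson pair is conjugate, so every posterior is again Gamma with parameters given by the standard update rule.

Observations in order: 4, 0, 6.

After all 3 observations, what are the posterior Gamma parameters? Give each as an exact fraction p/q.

alpha=14, beta=15/2

obs 1: x=4 → posterior Gamma(8, 11/2)
obs 2: x=0 → posterior Gamma(8, 13/2)
obs 3: x=6 → posterior Gamma(14, 15/2)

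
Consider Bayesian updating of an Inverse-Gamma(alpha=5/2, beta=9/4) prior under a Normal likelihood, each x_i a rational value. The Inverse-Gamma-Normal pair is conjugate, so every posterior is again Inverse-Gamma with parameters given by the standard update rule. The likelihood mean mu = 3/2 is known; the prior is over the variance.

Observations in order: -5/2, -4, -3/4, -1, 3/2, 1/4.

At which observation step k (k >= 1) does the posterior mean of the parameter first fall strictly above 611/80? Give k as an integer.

obs 1: x=-5/2 → posterior Inverse-Gamma(3, 41/4)
obs 2: x=-4 → posterior Inverse-Gamma(7/2, 203/8)
obs 3: x=-3/4 → posterior Inverse-Gamma(4, 893/32)
obs 4: x=-1 → posterior Inverse-Gamma(9/2, 993/32)
obs 5: x=3/2 → posterior Inverse-Gamma(5, 993/32)
obs 6: x=1/4 → posterior Inverse-Gamma(11/2, 509/16)

k = 2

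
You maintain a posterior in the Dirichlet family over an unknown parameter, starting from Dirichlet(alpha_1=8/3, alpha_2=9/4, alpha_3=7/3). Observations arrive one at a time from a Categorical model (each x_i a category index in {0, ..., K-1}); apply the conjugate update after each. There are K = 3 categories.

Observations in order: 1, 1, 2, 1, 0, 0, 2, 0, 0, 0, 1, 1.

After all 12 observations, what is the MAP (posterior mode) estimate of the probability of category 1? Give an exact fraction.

obs 1: x=1 → posterior Dirichlet(8/3, 13/4, 7/3)
obs 2: x=1 → posterior Dirichlet(8/3, 17/4, 7/3)
obs 3: x=2 → posterior Dirichlet(8/3, 17/4, 10/3)
obs 4: x=1 → posterior Dirichlet(8/3, 21/4, 10/3)
obs 5: x=0 → posterior Dirichlet(11/3, 21/4, 10/3)
obs 6: x=0 → posterior Dirichlet(14/3, 21/4, 10/3)
obs 7: x=2 → posterior Dirichlet(14/3, 21/4, 13/3)
obs 8: x=0 → posterior Dirichlet(17/3, 21/4, 13/3)
obs 9: x=0 → posterior Dirichlet(20/3, 21/4, 13/3)
obs 10: x=0 → posterior Dirichlet(23/3, 21/4, 13/3)
obs 11: x=1 → posterior Dirichlet(23/3, 25/4, 13/3)
obs 12: x=1 → posterior Dirichlet(23/3, 29/4, 13/3)

5/13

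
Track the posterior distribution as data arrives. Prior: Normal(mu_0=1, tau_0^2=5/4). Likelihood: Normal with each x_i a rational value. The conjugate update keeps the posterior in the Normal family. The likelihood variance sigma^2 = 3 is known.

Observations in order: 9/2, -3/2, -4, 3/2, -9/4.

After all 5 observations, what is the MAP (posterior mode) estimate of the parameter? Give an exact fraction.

obs 1: x=9/2 → posterior Normal(69/34, 15/17)
obs 2: x=-3/2 → posterior Normal(27/22, 15/22)
obs 3: x=-4 → posterior Normal(7/27, 5/9)
obs 4: x=3/2 → posterior Normal(29/64, 15/32)
obs 5: x=-9/4 → posterior Normal(13/148, 15/37)

13/148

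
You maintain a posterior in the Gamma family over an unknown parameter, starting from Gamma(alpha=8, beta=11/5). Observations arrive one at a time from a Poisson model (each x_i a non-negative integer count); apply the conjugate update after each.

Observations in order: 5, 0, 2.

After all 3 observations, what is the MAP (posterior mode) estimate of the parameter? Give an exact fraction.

obs 1: x=5 → posterior Gamma(13, 16/5)
obs 2: x=0 → posterior Gamma(13, 21/5)
obs 3: x=2 → posterior Gamma(15, 26/5)

35/13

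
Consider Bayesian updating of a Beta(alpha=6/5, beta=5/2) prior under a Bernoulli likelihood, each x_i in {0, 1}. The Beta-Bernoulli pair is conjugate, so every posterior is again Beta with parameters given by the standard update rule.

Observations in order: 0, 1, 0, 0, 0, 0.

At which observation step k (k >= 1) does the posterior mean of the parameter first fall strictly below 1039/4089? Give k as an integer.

k = 5

obs 1: x=0 → posterior Beta(6/5, 7/2)
obs 2: x=1 → posterior Beta(11/5, 7/2)
obs 3: x=0 → posterior Beta(11/5, 9/2)
obs 4: x=0 → posterior Beta(11/5, 11/2)
obs 5: x=0 → posterior Beta(11/5, 13/2)
obs 6: x=0 → posterior Beta(11/5, 15/2)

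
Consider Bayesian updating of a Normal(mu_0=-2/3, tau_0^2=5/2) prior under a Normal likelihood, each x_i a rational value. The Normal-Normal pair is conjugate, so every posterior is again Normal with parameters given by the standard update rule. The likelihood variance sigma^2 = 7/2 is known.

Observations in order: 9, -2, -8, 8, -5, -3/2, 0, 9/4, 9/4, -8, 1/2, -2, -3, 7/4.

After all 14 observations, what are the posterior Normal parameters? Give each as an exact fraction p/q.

mu_0=-401/924, tau_0^2=5/22

obs 1: x=9 → posterior Normal(121/36, 35/24)
obs 2: x=-2 → posterior Normal(91/51, 35/34)
obs 3: x=-8 → posterior Normal(-29/66, 35/44)
obs 4: x=8 → posterior Normal(91/81, 35/54)
obs 5: x=-5 → posterior Normal(1/6, 35/64)
obs 6: x=-3/2 → posterior Normal(-13/222, 35/74)
obs 7: x=0 → posterior Normal(-13/252, 5/12)
obs 8: x=9/4 → posterior Normal(109/564, 35/94)
obs 9: x=9/4 → posterior Normal(61/156, 35/104)
obs 10: x=-8 → posterior Normal(-59/171, 35/114)
obs 11: x=1/2 → posterior Normal(-103/372, 35/124)
obs 12: x=-2 → posterior Normal(-163/402, 35/134)
obs 13: x=-3 → posterior Normal(-253/432, 35/144)
obs 14: x=7/4 → posterior Normal(-401/924, 5/22)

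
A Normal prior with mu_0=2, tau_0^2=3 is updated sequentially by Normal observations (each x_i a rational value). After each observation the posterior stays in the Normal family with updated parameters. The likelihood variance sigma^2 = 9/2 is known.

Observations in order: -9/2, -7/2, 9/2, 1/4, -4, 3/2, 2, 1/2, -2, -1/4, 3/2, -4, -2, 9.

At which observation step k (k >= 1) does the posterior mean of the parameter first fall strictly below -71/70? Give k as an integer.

obs 1: x=-9/2 → posterior Normal(-3/5, 9/5)
obs 2: x=-7/2 → posterior Normal(-10/7, 9/7)
obs 3: x=9/2 → posterior Normal(-1/9, 1)
obs 4: x=1/4 → posterior Normal(-1/22, 9/11)
obs 5: x=-4 → posterior Normal(-17/26, 9/13)
obs 6: x=3/2 → posterior Normal(-11/30, 3/5)
obs 7: x=2 → posterior Normal(-3/34, 9/17)
obs 8: x=1/2 → posterior Normal(-1/38, 9/19)
obs 9: x=-2 → posterior Normal(-3/14, 3/7)
obs 10: x=-1/4 → posterior Normal(-5/23, 9/23)
obs 11: x=3/2 → posterior Normal(-2/25, 9/25)
obs 12: x=-4 → posterior Normal(-10/27, 1/3)
obs 13: x=-2 → posterior Normal(-14/29, 9/29)
obs 14: x=9 → posterior Normal(4/31, 9/31)

k = 2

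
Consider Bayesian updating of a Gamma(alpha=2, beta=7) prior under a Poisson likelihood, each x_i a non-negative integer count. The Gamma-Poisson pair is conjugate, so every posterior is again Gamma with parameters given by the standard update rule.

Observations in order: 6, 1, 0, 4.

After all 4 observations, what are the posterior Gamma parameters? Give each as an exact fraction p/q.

alpha=13, beta=11

obs 1: x=6 → posterior Gamma(8, 8)
obs 2: x=1 → posterior Gamma(9, 9)
obs 3: x=0 → posterior Gamma(9, 10)
obs 4: x=4 → posterior Gamma(13, 11)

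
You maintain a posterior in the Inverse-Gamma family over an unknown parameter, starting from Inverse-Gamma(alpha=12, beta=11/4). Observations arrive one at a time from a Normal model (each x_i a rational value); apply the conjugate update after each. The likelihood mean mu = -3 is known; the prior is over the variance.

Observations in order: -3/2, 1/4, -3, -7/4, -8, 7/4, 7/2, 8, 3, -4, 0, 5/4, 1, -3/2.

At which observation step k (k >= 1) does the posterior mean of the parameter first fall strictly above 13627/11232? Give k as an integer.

obs 1: x=-3/2 → posterior Inverse-Gamma(25/2, 31/8)
obs 2: x=1/4 → posterior Inverse-Gamma(13, 293/32)
obs 3: x=-3 → posterior Inverse-Gamma(27/2, 293/32)
obs 4: x=-7/4 → posterior Inverse-Gamma(14, 159/16)
obs 5: x=-8 → posterior Inverse-Gamma(29/2, 359/16)
obs 6: x=7/4 → posterior Inverse-Gamma(15, 1079/32)
obs 7: x=7/2 → posterior Inverse-Gamma(31/2, 1755/32)
obs 8: x=8 → posterior Inverse-Gamma(16, 3691/32)
obs 9: x=3 → posterior Inverse-Gamma(33/2, 4267/32)
obs 10: x=-4 → posterior Inverse-Gamma(17, 4283/32)
obs 11: x=0 → posterior Inverse-Gamma(35/2, 4427/32)
obs 12: x=5/4 → posterior Inverse-Gamma(18, 1179/8)
obs 13: x=1 → posterior Inverse-Gamma(37/2, 1243/8)
obs 14: x=-3/2 → posterior Inverse-Gamma(19, 313/2)

k = 5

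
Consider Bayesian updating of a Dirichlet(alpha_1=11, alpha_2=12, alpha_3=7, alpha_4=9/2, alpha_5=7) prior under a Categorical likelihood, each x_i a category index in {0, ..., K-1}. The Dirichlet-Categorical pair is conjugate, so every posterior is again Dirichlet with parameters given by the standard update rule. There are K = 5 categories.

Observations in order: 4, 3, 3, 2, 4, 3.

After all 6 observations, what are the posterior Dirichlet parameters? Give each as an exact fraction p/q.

obs 1: x=4 → posterior Dirichlet(11, 12, 7, 9/2, 8)
obs 2: x=3 → posterior Dirichlet(11, 12, 7, 11/2, 8)
obs 3: x=3 → posterior Dirichlet(11, 12, 7, 13/2, 8)
obs 4: x=2 → posterior Dirichlet(11, 12, 8, 13/2, 8)
obs 5: x=4 → posterior Dirichlet(11, 12, 8, 13/2, 9)
obs 6: x=3 → posterior Dirichlet(11, 12, 8, 15/2, 9)

alpha_1=11, alpha_2=12, alpha_3=8, alpha_4=15/2, alpha_5=9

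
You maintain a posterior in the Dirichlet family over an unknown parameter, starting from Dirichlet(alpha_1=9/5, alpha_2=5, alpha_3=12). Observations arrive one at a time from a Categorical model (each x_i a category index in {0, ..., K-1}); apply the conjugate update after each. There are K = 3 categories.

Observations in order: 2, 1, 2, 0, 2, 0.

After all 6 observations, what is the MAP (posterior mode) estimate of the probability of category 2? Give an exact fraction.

obs 1: x=2 → posterior Dirichlet(9/5, 5, 13)
obs 2: x=1 → posterior Dirichlet(9/5, 6, 13)
obs 3: x=2 → posterior Dirichlet(9/5, 6, 14)
obs 4: x=0 → posterior Dirichlet(14/5, 6, 14)
obs 5: x=2 → posterior Dirichlet(14/5, 6, 15)
obs 6: x=0 → posterior Dirichlet(19/5, 6, 15)

70/109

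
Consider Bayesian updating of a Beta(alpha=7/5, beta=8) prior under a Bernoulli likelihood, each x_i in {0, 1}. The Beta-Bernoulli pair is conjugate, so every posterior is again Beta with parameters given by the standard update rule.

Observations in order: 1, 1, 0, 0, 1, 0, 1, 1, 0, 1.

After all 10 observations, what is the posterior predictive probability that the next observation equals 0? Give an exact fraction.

obs 1: x=1 → posterior Beta(12/5, 8)
obs 2: x=1 → posterior Beta(17/5, 8)
obs 3: x=0 → posterior Beta(17/5, 9)
obs 4: x=0 → posterior Beta(17/5, 10)
obs 5: x=1 → posterior Beta(22/5, 10)
obs 6: x=0 → posterior Beta(22/5, 11)
obs 7: x=1 → posterior Beta(27/5, 11)
obs 8: x=1 → posterior Beta(32/5, 11)
obs 9: x=0 → posterior Beta(32/5, 12)
obs 10: x=1 → posterior Beta(37/5, 12)

60/97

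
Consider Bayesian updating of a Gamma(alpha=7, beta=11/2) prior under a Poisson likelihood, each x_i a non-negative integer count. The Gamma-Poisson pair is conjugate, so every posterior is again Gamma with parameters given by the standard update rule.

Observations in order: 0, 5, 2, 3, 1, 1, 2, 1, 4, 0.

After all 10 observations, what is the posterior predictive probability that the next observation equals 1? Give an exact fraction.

31003261493769349634145750166013807650612/99971538734896047460249499950752967950177

obs 1: x=0 → posterior Gamma(7, 13/2)
obs 2: x=5 → posterior Gamma(12, 15/2)
obs 3: x=2 → posterior Gamma(14, 17/2)
obs 4: x=3 → posterior Gamma(17, 19/2)
obs 5: x=1 → posterior Gamma(18, 21/2)
obs 6: x=1 → posterior Gamma(19, 23/2)
obs 7: x=2 → posterior Gamma(21, 25/2)
obs 8: x=1 → posterior Gamma(22, 27/2)
obs 9: x=4 → posterior Gamma(26, 29/2)
obs 10: x=0 → posterior Gamma(26, 31/2)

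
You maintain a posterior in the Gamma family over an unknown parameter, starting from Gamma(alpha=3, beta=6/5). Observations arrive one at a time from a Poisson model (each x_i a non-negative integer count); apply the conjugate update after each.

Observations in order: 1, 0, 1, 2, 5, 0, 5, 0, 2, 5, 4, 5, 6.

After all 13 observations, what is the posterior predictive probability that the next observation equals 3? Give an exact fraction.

obs 1: x=1 → posterior Gamma(4, 11/5)
obs 2: x=0 → posterior Gamma(4, 16/5)
obs 3: x=1 → posterior Gamma(5, 21/5)
obs 4: x=2 → posterior Gamma(7, 26/5)
obs 5: x=5 → posterior Gamma(12, 31/5)
obs 6: x=0 → posterior Gamma(12, 36/5)
obs 7: x=5 → posterior Gamma(17, 41/5)
obs 8: x=0 → posterior Gamma(17, 46/5)
obs 9: x=2 → posterior Gamma(19, 51/5)
obs 10: x=5 → posterior Gamma(24, 56/5)
obs 11: x=4 → posterior Gamma(28, 61/5)
obs 12: x=5 → posterior Gamma(33, 66/5)
obs 13: x=6 → posterior Gamma(39, 71/5)

526844955917245153555133770907547271257606050727098442015462432236654435201875/2466669049044628320687627155530271756942822928358005063995586846112482479570944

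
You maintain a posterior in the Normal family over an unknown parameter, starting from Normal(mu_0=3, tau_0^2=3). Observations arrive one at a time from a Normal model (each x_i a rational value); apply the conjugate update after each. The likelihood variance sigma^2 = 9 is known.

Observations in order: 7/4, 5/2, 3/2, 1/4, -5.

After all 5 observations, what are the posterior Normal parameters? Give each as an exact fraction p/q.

mu_0=5/4, tau_0^2=9/8

obs 1: x=7/4 → posterior Normal(43/16, 9/4)
obs 2: x=5/2 → posterior Normal(53/20, 9/5)
obs 3: x=3/2 → posterior Normal(59/24, 3/2)
obs 4: x=1/4 → posterior Normal(15/7, 9/7)
obs 5: x=-5 → posterior Normal(5/4, 9/8)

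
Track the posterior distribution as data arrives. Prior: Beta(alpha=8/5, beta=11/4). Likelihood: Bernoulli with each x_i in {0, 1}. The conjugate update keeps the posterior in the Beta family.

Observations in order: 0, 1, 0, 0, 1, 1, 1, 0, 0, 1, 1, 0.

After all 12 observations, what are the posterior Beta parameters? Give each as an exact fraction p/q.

obs 1: x=0 → posterior Beta(8/5, 15/4)
obs 2: x=1 → posterior Beta(13/5, 15/4)
obs 3: x=0 → posterior Beta(13/5, 19/4)
obs 4: x=0 → posterior Beta(13/5, 23/4)
obs 5: x=1 → posterior Beta(18/5, 23/4)
obs 6: x=1 → posterior Beta(23/5, 23/4)
obs 7: x=1 → posterior Beta(28/5, 23/4)
obs 8: x=0 → posterior Beta(28/5, 27/4)
obs 9: x=0 → posterior Beta(28/5, 31/4)
obs 10: x=1 → posterior Beta(33/5, 31/4)
obs 11: x=1 → posterior Beta(38/5, 31/4)
obs 12: x=0 → posterior Beta(38/5, 35/4)

alpha=38/5, beta=35/4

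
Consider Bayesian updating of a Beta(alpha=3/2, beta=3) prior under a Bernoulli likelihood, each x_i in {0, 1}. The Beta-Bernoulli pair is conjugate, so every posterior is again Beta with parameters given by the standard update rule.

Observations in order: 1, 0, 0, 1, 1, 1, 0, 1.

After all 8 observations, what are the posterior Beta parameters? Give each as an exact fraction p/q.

obs 1: x=1 → posterior Beta(5/2, 3)
obs 2: x=0 → posterior Beta(5/2, 4)
obs 3: x=0 → posterior Beta(5/2, 5)
obs 4: x=1 → posterior Beta(7/2, 5)
obs 5: x=1 → posterior Beta(9/2, 5)
obs 6: x=1 → posterior Beta(11/2, 5)
obs 7: x=0 → posterior Beta(11/2, 6)
obs 8: x=1 → posterior Beta(13/2, 6)

alpha=13/2, beta=6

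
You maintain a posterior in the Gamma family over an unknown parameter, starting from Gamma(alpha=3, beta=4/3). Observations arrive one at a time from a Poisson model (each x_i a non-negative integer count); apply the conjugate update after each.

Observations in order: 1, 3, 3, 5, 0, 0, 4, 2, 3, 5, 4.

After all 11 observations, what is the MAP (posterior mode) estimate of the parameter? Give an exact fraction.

96/37

obs 1: x=1 → posterior Gamma(4, 7/3)
obs 2: x=3 → posterior Gamma(7, 10/3)
obs 3: x=3 → posterior Gamma(10, 13/3)
obs 4: x=5 → posterior Gamma(15, 16/3)
obs 5: x=0 → posterior Gamma(15, 19/3)
obs 6: x=0 → posterior Gamma(15, 22/3)
obs 7: x=4 → posterior Gamma(19, 25/3)
obs 8: x=2 → posterior Gamma(21, 28/3)
obs 9: x=3 → posterior Gamma(24, 31/3)
obs 10: x=5 → posterior Gamma(29, 34/3)
obs 11: x=4 → posterior Gamma(33, 37/3)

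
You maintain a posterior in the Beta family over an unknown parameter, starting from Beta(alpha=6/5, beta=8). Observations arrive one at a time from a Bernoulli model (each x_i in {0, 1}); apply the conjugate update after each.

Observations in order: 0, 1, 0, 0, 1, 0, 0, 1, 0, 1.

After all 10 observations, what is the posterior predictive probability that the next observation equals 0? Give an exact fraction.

35/48

obs 1: x=0 → posterior Beta(6/5, 9)
obs 2: x=1 → posterior Beta(11/5, 9)
obs 3: x=0 → posterior Beta(11/5, 10)
obs 4: x=0 → posterior Beta(11/5, 11)
obs 5: x=1 → posterior Beta(16/5, 11)
obs 6: x=0 → posterior Beta(16/5, 12)
obs 7: x=0 → posterior Beta(16/5, 13)
obs 8: x=1 → posterior Beta(21/5, 13)
obs 9: x=0 → posterior Beta(21/5, 14)
obs 10: x=1 → posterior Beta(26/5, 14)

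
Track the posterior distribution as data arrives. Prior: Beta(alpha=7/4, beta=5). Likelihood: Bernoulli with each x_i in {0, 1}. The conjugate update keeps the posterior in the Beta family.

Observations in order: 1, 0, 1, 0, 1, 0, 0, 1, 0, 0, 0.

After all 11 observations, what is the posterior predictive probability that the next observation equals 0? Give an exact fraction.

obs 1: x=1 → posterior Beta(11/4, 5)
obs 2: x=0 → posterior Beta(11/4, 6)
obs 3: x=1 → posterior Beta(15/4, 6)
obs 4: x=0 → posterior Beta(15/4, 7)
obs 5: x=1 → posterior Beta(19/4, 7)
obs 6: x=0 → posterior Beta(19/4, 8)
obs 7: x=0 → posterior Beta(19/4, 9)
obs 8: x=1 → posterior Beta(23/4, 9)
obs 9: x=0 → posterior Beta(23/4, 10)
obs 10: x=0 → posterior Beta(23/4, 11)
obs 11: x=0 → posterior Beta(23/4, 12)

48/71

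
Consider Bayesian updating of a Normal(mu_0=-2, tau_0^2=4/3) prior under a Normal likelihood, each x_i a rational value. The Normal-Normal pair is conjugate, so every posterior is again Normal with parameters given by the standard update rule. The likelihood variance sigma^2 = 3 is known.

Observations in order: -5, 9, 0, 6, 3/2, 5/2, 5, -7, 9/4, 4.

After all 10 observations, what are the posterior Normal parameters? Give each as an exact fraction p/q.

obs 1: x=-5 → posterior Normal(-38/13, 12/13)
obs 2: x=9 → posterior Normal(-2/17, 12/17)
obs 3: x=0 → posterior Normal(-2/21, 4/7)
obs 4: x=6 → posterior Normal(22/25, 12/25)
obs 5: x=3/2 → posterior Normal(28/29, 12/29)
obs 6: x=5/2 → posterior Normal(38/33, 4/11)
obs 7: x=5 → posterior Normal(58/37, 12/37)
obs 8: x=-7 → posterior Normal(30/41, 12/41)
obs 9: x=9/4 → posterior Normal(13/15, 4/15)
obs 10: x=4 → posterior Normal(55/49, 12/49)

mu_0=55/49, tau_0^2=12/49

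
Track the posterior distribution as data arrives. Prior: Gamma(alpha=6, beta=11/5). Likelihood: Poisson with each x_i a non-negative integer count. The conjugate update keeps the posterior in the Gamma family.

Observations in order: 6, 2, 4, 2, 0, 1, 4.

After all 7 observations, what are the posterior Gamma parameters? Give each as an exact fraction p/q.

obs 1: x=6 → posterior Gamma(12, 16/5)
obs 2: x=2 → posterior Gamma(14, 21/5)
obs 3: x=4 → posterior Gamma(18, 26/5)
obs 4: x=2 → posterior Gamma(20, 31/5)
obs 5: x=0 → posterior Gamma(20, 36/5)
obs 6: x=1 → posterior Gamma(21, 41/5)
obs 7: x=4 → posterior Gamma(25, 46/5)

alpha=25, beta=46/5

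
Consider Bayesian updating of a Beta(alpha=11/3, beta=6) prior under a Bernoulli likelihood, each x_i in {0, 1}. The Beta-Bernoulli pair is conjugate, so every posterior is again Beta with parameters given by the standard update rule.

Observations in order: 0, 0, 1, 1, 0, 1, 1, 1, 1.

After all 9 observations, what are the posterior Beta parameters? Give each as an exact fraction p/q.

alpha=29/3, beta=9

obs 1: x=0 → posterior Beta(11/3, 7)
obs 2: x=0 → posterior Beta(11/3, 8)
obs 3: x=1 → posterior Beta(14/3, 8)
obs 4: x=1 → posterior Beta(17/3, 8)
obs 5: x=0 → posterior Beta(17/3, 9)
obs 6: x=1 → posterior Beta(20/3, 9)
obs 7: x=1 → posterior Beta(23/3, 9)
obs 8: x=1 → posterior Beta(26/3, 9)
obs 9: x=1 → posterior Beta(29/3, 9)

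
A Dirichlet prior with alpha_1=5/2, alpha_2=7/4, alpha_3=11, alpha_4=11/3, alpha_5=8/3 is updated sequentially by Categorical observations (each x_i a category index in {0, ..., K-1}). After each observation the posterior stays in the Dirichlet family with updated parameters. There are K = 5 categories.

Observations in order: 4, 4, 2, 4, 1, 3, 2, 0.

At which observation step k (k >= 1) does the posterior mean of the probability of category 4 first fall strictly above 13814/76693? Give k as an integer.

obs 1: x=4 → posterior Dirichlet(5/2, 7/4, 11, 11/3, 11/3)
obs 2: x=4 → posterior Dirichlet(5/2, 7/4, 11, 11/3, 14/3)
obs 3: x=2 → posterior Dirichlet(5/2, 7/4, 12, 11/3, 14/3)
obs 4: x=4 → posterior Dirichlet(5/2, 7/4, 12, 11/3, 17/3)
obs 5: x=1 → posterior Dirichlet(5/2, 11/4, 12, 11/3, 17/3)
obs 6: x=3 → posterior Dirichlet(5/2, 11/4, 12, 14/3, 17/3)
obs 7: x=2 → posterior Dirichlet(5/2, 11/4, 13, 14/3, 17/3)
obs 8: x=0 → posterior Dirichlet(7/2, 11/4, 13, 14/3, 17/3)

k = 2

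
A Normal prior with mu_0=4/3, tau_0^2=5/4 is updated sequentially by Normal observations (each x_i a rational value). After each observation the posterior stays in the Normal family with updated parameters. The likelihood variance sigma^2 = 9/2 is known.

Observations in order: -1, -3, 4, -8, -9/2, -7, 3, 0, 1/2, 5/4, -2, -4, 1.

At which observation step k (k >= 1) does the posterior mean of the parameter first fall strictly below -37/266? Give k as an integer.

obs 1: x=-1 → posterior Normal(19/23, 45/46)
obs 2: x=-3 → posterior Normal(1/7, 45/56)
obs 3: x=4 → posterior Normal(8/11, 15/22)
obs 4: x=-8 → posterior Normal(-8/19, 45/76)
obs 5: x=-9/2 → posterior Normal(-77/86, 45/86)
obs 6: x=-7 → posterior Normal(-49/32, 15/32)
obs 7: x=3 → posterior Normal(-117/106, 45/106)
obs 8: x=0 → posterior Normal(-117/116, 45/116)
obs 9: x=1/2 → posterior Normal(-8/9, 5/14)
obs 10: x=5/4 → posterior Normal(-199/272, 45/136)
obs 11: x=-2 → posterior Normal(-239/292, 45/146)
obs 12: x=-4 → posterior Normal(-319/312, 15/52)
obs 13: x=1 → posterior Normal(-299/332, 45/166)

k = 4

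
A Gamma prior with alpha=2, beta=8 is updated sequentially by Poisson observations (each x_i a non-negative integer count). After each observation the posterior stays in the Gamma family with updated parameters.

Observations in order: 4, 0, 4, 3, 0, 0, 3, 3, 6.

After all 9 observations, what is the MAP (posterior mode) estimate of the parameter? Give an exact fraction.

24/17

obs 1: x=4 → posterior Gamma(6, 9)
obs 2: x=0 → posterior Gamma(6, 10)
obs 3: x=4 → posterior Gamma(10, 11)
obs 4: x=3 → posterior Gamma(13, 12)
obs 5: x=0 → posterior Gamma(13, 13)
obs 6: x=0 → posterior Gamma(13, 14)
obs 7: x=3 → posterior Gamma(16, 15)
obs 8: x=3 → posterior Gamma(19, 16)
obs 9: x=6 → posterior Gamma(25, 17)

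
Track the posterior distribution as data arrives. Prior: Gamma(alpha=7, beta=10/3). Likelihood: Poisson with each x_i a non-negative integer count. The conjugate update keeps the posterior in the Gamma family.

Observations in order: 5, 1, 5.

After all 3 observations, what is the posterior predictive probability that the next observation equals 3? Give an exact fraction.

801259960542427003595211495/3879862242775222243143712768

obs 1: x=5 → posterior Gamma(12, 13/3)
obs 2: x=1 → posterior Gamma(13, 16/3)
obs 3: x=5 → posterior Gamma(18, 19/3)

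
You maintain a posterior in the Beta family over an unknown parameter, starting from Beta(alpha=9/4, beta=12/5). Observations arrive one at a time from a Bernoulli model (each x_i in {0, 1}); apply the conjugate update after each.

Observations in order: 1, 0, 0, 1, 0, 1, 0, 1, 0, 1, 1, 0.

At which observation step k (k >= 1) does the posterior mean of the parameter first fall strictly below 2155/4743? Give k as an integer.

obs 1: x=1 → posterior Beta(13/4, 12/5)
obs 2: x=0 → posterior Beta(13/4, 17/5)
obs 3: x=0 → posterior Beta(13/4, 22/5)
obs 4: x=1 → posterior Beta(17/4, 22/5)
obs 5: x=0 → posterior Beta(17/4, 27/5)
obs 6: x=1 → posterior Beta(21/4, 27/5)
obs 7: x=0 → posterior Beta(21/4, 32/5)
obs 8: x=1 → posterior Beta(25/4, 32/5)
obs 9: x=0 → posterior Beta(25/4, 37/5)
obs 10: x=1 → posterior Beta(29/4, 37/5)
obs 11: x=1 → posterior Beta(33/4, 37/5)
obs 12: x=0 → posterior Beta(33/4, 42/5)

k = 3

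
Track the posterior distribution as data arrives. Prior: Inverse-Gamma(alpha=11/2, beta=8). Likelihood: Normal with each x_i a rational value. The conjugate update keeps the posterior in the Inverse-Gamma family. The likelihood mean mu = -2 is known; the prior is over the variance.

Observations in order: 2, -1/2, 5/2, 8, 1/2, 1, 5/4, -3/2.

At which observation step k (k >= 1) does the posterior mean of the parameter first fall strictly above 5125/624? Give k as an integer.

obs 1: x=2 → posterior Inverse-Gamma(6, 16)
obs 2: x=-1/2 → posterior Inverse-Gamma(13/2, 137/8)
obs 3: x=5/2 → posterior Inverse-Gamma(7, 109/4)
obs 4: x=8 → posterior Inverse-Gamma(15/2, 309/4)
obs 5: x=1/2 → posterior Inverse-Gamma(8, 643/8)
obs 6: x=1 → posterior Inverse-Gamma(17/2, 679/8)
obs 7: x=5/4 → posterior Inverse-Gamma(9, 2885/32)
obs 8: x=-3/2 → posterior Inverse-Gamma(19/2, 2889/32)

k = 4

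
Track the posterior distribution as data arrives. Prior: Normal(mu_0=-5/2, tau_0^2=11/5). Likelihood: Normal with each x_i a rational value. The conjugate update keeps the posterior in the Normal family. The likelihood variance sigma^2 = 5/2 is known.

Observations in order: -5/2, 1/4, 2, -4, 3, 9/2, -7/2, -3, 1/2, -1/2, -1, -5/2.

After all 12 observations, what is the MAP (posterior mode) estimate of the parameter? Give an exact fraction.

-211/289

obs 1: x=-5/2 → posterior Normal(-5/2, 55/47)
obs 2: x=1/4 → posterior Normal(-112/69, 55/69)
obs 3: x=2 → posterior Normal(-68/91, 55/91)
obs 4: x=-4 → posterior Normal(-156/113, 55/113)
obs 5: x=3 → posterior Normal(-2/3, 11/27)
obs 6: x=9/2 → posterior Normal(9/157, 55/157)
obs 7: x=-7/2 → posterior Normal(-68/179, 55/179)
obs 8: x=-3 → posterior Normal(-2/3, 55/201)
obs 9: x=1/2 → posterior Normal(-123/223, 55/223)
obs 10: x=-1/2 → posterior Normal(-134/245, 11/49)
obs 11: x=-1 → posterior Normal(-52/89, 55/267)
obs 12: x=-5/2 → posterior Normal(-211/289, 55/289)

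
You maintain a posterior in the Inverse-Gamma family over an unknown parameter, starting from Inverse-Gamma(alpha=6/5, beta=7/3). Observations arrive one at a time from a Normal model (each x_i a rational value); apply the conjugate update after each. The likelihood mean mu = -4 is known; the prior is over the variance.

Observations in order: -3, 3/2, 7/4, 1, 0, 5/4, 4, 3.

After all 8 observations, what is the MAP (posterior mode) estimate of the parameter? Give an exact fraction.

obs 1: x=-3 → posterior Inverse-Gamma(17/10, 17/6)
obs 2: x=3/2 → posterior Inverse-Gamma(11/5, 431/24)
obs 3: x=7/4 → posterior Inverse-Gamma(27/10, 3311/96)
obs 4: x=1 → posterior Inverse-Gamma(16/5, 4511/96)
obs 5: x=0 → posterior Inverse-Gamma(37/10, 5279/96)
obs 6: x=5/4 → posterior Inverse-Gamma(21/5, 3301/48)
obs 7: x=4 → posterior Inverse-Gamma(47/10, 4837/48)
obs 8: x=3 → posterior Inverse-Gamma(26/5, 6013/48)

30065/1488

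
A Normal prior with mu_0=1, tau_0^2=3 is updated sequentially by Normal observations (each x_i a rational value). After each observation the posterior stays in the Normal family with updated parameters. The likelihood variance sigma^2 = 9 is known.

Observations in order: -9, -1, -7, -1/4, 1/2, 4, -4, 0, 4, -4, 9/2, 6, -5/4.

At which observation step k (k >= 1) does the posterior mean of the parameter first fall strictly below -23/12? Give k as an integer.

obs 1: x=-9 → posterior Normal(-3/2, 9/4)
obs 2: x=-1 → posterior Normal(-7/5, 9/5)
obs 3: x=-7 → posterior Normal(-7/3, 3/2)
obs 4: x=-1/4 → posterior Normal(-57/28, 9/7)
obs 5: x=1/2 → posterior Normal(-55/32, 9/8)
obs 6: x=4 → posterior Normal(-13/12, 1)
obs 7: x=-4 → posterior Normal(-11/8, 9/10)
obs 8: x=0 → posterior Normal(-5/4, 9/11)
obs 9: x=4 → posterior Normal(-13/16, 3/4)
obs 10: x=-4 → posterior Normal(-55/52, 9/13)
obs 11: x=9/2 → posterior Normal(-37/56, 9/14)
obs 12: x=6 → posterior Normal(-13/60, 3/5)
obs 13: x=-5/4 → posterior Normal(-9/32, 9/16)

k = 3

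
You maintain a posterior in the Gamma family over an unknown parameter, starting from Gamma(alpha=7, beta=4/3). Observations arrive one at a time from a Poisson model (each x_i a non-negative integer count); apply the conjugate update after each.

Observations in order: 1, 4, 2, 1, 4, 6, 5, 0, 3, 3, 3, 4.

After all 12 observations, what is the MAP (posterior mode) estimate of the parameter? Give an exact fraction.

63/20

obs 1: x=1 → posterior Gamma(8, 7/3)
obs 2: x=4 → posterior Gamma(12, 10/3)
obs 3: x=2 → posterior Gamma(14, 13/3)
obs 4: x=1 → posterior Gamma(15, 16/3)
obs 5: x=4 → posterior Gamma(19, 19/3)
obs 6: x=6 → posterior Gamma(25, 22/3)
obs 7: x=5 → posterior Gamma(30, 25/3)
obs 8: x=0 → posterior Gamma(30, 28/3)
obs 9: x=3 → posterior Gamma(33, 31/3)
obs 10: x=3 → posterior Gamma(36, 34/3)
obs 11: x=3 → posterior Gamma(39, 37/3)
obs 12: x=4 → posterior Gamma(43, 40/3)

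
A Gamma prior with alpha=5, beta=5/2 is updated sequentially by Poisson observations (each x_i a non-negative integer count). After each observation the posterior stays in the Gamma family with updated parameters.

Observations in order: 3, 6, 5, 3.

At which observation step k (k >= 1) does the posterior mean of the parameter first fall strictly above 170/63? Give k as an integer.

obs 1: x=3 → posterior Gamma(8, 7/2)
obs 2: x=6 → posterior Gamma(14, 9/2)
obs 3: x=5 → posterior Gamma(19, 11/2)
obs 4: x=3 → posterior Gamma(22, 13/2)

k = 2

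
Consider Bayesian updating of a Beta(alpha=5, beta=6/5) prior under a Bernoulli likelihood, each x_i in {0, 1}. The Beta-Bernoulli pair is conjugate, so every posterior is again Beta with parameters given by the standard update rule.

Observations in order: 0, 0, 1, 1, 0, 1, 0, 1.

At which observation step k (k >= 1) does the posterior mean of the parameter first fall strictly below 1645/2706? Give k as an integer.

obs 1: x=0 → posterior Beta(5, 11/5)
obs 2: x=0 → posterior Beta(5, 16/5)
obs 3: x=1 → posterior Beta(6, 16/5)
obs 4: x=1 → posterior Beta(7, 16/5)
obs 5: x=0 → posterior Beta(7, 21/5)
obs 6: x=1 → posterior Beta(8, 21/5)
obs 7: x=0 → posterior Beta(8, 26/5)
obs 8: x=1 → posterior Beta(9, 26/5)

k = 7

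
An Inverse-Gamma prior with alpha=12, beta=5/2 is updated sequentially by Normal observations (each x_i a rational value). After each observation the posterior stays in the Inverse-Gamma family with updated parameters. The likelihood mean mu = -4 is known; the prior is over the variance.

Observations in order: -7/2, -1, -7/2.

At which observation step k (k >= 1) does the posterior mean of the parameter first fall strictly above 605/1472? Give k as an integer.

obs 1: x=-7/2 → posterior Inverse-Gamma(25/2, 21/8)
obs 2: x=-1 → posterior Inverse-Gamma(13, 57/8)
obs 3: x=-7/2 → posterior Inverse-Gamma(27/2, 29/4)

k = 2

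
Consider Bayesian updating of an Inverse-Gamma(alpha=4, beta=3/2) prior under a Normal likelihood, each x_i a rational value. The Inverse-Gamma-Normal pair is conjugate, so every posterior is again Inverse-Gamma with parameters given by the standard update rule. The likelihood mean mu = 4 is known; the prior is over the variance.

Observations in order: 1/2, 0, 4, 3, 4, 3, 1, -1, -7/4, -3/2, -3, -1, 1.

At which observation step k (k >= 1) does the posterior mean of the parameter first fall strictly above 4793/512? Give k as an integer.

k = 11

obs 1: x=1/2 → posterior Inverse-Gamma(9/2, 61/8)
obs 2: x=0 → posterior Inverse-Gamma(5, 125/8)
obs 3: x=4 → posterior Inverse-Gamma(11/2, 125/8)
obs 4: x=3 → posterior Inverse-Gamma(6, 129/8)
obs 5: x=4 → posterior Inverse-Gamma(13/2, 129/8)
obs 6: x=3 → posterior Inverse-Gamma(7, 133/8)
obs 7: x=1 → posterior Inverse-Gamma(15/2, 169/8)
obs 8: x=-1 → posterior Inverse-Gamma(8, 269/8)
obs 9: x=-7/4 → posterior Inverse-Gamma(17/2, 1605/32)
obs 10: x=-3/2 → posterior Inverse-Gamma(9, 2089/32)
obs 11: x=-3 → posterior Inverse-Gamma(19/2, 2873/32)
obs 12: x=-1 → posterior Inverse-Gamma(10, 3273/32)
obs 13: x=1 → posterior Inverse-Gamma(21/2, 3417/32)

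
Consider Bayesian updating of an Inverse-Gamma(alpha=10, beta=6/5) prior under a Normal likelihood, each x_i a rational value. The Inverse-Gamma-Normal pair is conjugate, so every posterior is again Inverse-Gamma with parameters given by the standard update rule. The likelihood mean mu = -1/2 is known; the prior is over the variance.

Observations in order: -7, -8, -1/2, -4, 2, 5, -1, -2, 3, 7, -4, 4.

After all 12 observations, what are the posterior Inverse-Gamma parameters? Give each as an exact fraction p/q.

alpha=16, beta=5063/40

obs 1: x=-7 → posterior Inverse-Gamma(21/2, 893/40)
obs 2: x=-8 → posterior Inverse-Gamma(11, 1009/20)
obs 3: x=-1/2 → posterior Inverse-Gamma(23/2, 1009/20)
obs 4: x=-4 → posterior Inverse-Gamma(12, 2263/40)
obs 5: x=2 → posterior Inverse-Gamma(25/2, 597/10)
obs 6: x=5 → posterior Inverse-Gamma(13, 2993/40)
obs 7: x=-1 → posterior Inverse-Gamma(27/2, 1499/20)
obs 8: x=-2 → posterior Inverse-Gamma(14, 3043/40)
obs 9: x=3 → posterior Inverse-Gamma(29/2, 411/5)
obs 10: x=7 → posterior Inverse-Gamma(15, 4413/40)
obs 11: x=-4 → posterior Inverse-Gamma(31/2, 2329/20)
obs 12: x=4 → posterior Inverse-Gamma(16, 5063/40)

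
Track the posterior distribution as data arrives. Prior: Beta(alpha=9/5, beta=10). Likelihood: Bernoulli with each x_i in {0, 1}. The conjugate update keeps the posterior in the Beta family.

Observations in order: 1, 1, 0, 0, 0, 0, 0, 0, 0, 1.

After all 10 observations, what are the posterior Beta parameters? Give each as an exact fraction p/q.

obs 1: x=1 → posterior Beta(14/5, 10)
obs 2: x=1 → posterior Beta(19/5, 10)
obs 3: x=0 → posterior Beta(19/5, 11)
obs 4: x=0 → posterior Beta(19/5, 12)
obs 5: x=0 → posterior Beta(19/5, 13)
obs 6: x=0 → posterior Beta(19/5, 14)
obs 7: x=0 → posterior Beta(19/5, 15)
obs 8: x=0 → posterior Beta(19/5, 16)
obs 9: x=0 → posterior Beta(19/5, 17)
obs 10: x=1 → posterior Beta(24/5, 17)

alpha=24/5, beta=17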